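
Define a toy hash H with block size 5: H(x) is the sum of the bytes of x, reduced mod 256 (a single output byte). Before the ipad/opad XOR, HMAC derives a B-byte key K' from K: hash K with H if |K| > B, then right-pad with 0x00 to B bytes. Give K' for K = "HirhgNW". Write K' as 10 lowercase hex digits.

|K| = 7 > B = 5, so first hash the key.
H(K): sum = 72+105+114+104+103+78+87 = 663; mod 256 = 151 → 97.
Zero-pad H(K) = 97 to 5 bytes: K' = 97 00 00 00 00.

9700000000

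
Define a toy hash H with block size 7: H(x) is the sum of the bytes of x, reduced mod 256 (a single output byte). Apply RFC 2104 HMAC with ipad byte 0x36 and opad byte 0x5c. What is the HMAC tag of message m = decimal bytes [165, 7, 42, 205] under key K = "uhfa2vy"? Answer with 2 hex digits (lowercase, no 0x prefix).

0f

Key "uhfa2vy" = 75 68 66 61 32 76 79 is exactly B = 7 bytes: K' = 75 68 66 61 32 76 79.
K' ⊕ ipad = 43 5e 50 57 04 40 4f.  K' ⊕ opad = 29 34 3a 3d 6e 2a 25.
Inner input = (K'⊕ipad) ∥ m = 43 5e 50 57 04 40 4f ∥ a5 07 2a cd.
Inner hash: sum = 67+94+80+87+4+64+79+165+7+42+205 = 894; mod 256 = 126 → 7e.
Outer input = (K'⊕opad) ∥ inner = 29 34 3a 3d 6e 2a 25 ∥ 7e.
Outer hash (tag): sum = 41+52+58+61+110+42+37+126 = 527; mod 256 = 15 → 0f.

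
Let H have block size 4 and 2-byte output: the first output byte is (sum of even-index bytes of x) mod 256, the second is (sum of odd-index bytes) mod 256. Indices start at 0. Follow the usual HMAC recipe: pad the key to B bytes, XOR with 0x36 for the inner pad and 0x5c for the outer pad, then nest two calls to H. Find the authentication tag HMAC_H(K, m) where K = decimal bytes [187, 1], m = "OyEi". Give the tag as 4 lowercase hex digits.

Key decimal bytes [187, 1] = bb 01 is 2 bytes ≤ B = 4; zero-pad to 4 bytes: K' = bb 01 00 00.
K' ⊕ ipad = 8d 37 36 36.  K' ⊕ opad = e7 5d 5c 5c.
Inner input = (K'⊕ipad) ∥ m = 8d 37 36 36 ∥ 4f 79 45 69.
Inner hash: even-index sum = 343 mod 256 = 87; odd-index sum = 335 mod 256 = 79 → 57 4f.
Outer input = (K'⊕opad) ∥ inner = e7 5d 5c 5c ∥ 57 4f.
Outer hash (tag): even-index sum = 410 mod 256 = 154; odd-index sum = 264 mod 256 = 8 → 9a 08.

9a08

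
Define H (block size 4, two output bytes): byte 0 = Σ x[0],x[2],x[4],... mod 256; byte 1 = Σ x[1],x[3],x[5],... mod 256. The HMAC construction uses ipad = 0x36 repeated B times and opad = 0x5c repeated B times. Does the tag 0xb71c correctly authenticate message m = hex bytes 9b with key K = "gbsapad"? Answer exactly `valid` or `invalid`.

valid

Key "gbsapad" = 67 62 73 61 70 61 64 is 7 bytes > B = 4, so hash it first: H(key) = ae 24, then zero-pad to 4 bytes: K' = ae 24 00 00.
K' ⊕ ipad = 98 12 36 36; K' ⊕ opad = f2 78 5c 5c.
Inner hash: even-index sum = 361 mod 256 = 105; odd-index sum = 72 mod 256 = 72 → 69 48.
Outer hash (recomputed tag): even-index sum = 439 mod 256 = 183; odd-index sum = 284 mod 256 = 28 → b7 1c.
Recomputed tag = b71c; claimed = b71c → match.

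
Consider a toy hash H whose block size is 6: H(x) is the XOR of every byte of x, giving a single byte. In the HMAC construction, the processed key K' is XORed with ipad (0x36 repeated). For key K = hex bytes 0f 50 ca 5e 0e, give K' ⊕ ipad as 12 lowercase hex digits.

3966fc683836

Key hex bytes 0f 50 ca 5e 0e is 5 bytes ≤ B = 6; zero-pad to 6 bytes: K' = 0f 50 ca 5e 0e 00.
XOR each byte with 0x36: 0f⊕36=39, 50⊕36=66, ca⊕36=fc, 5e⊕36=68, 0e⊕36=38, 00⊕36=36.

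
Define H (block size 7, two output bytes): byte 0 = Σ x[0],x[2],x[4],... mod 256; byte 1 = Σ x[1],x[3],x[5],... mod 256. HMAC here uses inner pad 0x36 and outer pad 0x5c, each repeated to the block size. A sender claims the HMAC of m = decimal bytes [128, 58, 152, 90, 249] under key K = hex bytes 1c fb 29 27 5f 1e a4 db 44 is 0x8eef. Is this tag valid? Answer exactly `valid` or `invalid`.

valid

Key hex bytes 1c fb 29 27 5f 1e a4 db 44 is 9 bytes > B = 7, so hash it first: H(key) = 8c 1b, then zero-pad to 7 bytes: K' = 8c 1b 00 00 00 00 00.
K' ⊕ ipad = ba 2d 36 36 36 36 36; K' ⊕ opad = d0 47 5c 5c 5c 5c 5c.
Inner hash: even-index sum = 496 mod 256 = 240; odd-index sum = 682 mod 256 = 170 → f0 aa.
Outer hash (recomputed tag): even-index sum = 654 mod 256 = 142; odd-index sum = 495 mod 256 = 239 → 8e ef.
Recomputed tag = 8eef; claimed = 8eef → match.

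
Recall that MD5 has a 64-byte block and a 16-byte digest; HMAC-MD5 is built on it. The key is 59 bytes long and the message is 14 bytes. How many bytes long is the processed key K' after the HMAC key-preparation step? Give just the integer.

64

Key is 59 ≤ 64 bytes, zero-padded: |K'| = 64.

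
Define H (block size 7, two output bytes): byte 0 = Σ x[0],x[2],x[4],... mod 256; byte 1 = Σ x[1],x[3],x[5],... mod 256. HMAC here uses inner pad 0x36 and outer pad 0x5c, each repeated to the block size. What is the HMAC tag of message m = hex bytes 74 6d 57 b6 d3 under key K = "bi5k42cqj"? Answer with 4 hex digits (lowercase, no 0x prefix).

Key "bi5k42cqj" = 62 69 35 6b 34 32 63 71 6a is 9 bytes > B = 7, so hash it first: H(key) = 98 77, then zero-pad to 7 bytes: K' = 98 77 00 00 00 00 00.
K' ⊕ ipad = ae 41 36 36 36 36 36.  K' ⊕ opad = c4 2b 5c 5c 5c 5c 5c.
Inner input = (K'⊕ipad) ∥ m = ae 41 36 36 36 36 36 ∥ 74 6d 57 b6 d3.
Inner hash: even-index sum = 627 mod 256 = 115; odd-index sum = 587 mod 256 = 75 → 73 4b.
Outer input = (K'⊕opad) ∥ inner = c4 2b 5c 5c 5c 5c 5c ∥ 73 4b.
Outer hash (tag): even-index sum = 547 mod 256 = 35; odd-index sum = 342 mod 256 = 86 → 23 56.

2356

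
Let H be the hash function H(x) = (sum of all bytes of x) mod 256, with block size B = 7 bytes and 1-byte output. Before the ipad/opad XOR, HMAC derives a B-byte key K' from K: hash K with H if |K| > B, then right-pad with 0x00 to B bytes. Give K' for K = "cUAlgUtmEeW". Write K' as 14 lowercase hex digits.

|K| = 11 > B = 7, so first hash the key.
H(K): sum = 99+85+65+108+103+85+116+109+69+101+87 = 1027; mod 256 = 3 → 03.
Zero-pad H(K) = 03 to 7 bytes: K' = 03 00 00 00 00 00 00.

03000000000000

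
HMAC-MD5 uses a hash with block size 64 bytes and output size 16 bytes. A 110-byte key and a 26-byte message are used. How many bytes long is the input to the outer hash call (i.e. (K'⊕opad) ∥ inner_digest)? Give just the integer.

Key is 110 > 64 bytes, so it is hashed to 16 bytes then zero-padded to 64: |K'| = 64.
Outer input = (K'⊕opad) ∥ H(inner) → 64 + 16 = 80 bytes.

80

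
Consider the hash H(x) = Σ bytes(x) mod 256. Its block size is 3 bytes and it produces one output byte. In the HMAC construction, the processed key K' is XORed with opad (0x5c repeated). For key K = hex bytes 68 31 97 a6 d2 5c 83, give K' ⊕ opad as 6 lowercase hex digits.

Key hex bytes 68 31 97 a6 d2 5c 83 is 7 bytes > B = 3, so hash it first: H(key) = 87, then zero-pad to 3 bytes: K' = 87 00 00.
XOR each byte with 0x5c: 87⊕5c=db, 00⊕5c=5c, 00⊕5c=5c.

db5c5c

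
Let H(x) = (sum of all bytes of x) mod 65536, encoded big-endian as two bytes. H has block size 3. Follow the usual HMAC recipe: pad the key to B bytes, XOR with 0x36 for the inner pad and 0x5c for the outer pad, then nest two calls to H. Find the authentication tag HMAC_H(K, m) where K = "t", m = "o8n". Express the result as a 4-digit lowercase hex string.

Key "t" = 74 is 1 byte ≤ B = 3; zero-pad to 3 bytes: K' = 74 00 00.
K' ⊕ ipad = 42 36 36.  K' ⊕ opad = 28 5c 5c.
Inner input = (K'⊕ipad) ∥ m = 42 36 36 ∥ 6f 38 6e.
Inner hash: sum = 66+54+54+111+56+110 = 451 → 01 c3.
Outer input = (K'⊕opad) ∥ inner = 28 5c 5c ∥ 01 c3.
Outer hash (tag): sum = 40+92+92+1+195 = 420 → 01 a4.

01a4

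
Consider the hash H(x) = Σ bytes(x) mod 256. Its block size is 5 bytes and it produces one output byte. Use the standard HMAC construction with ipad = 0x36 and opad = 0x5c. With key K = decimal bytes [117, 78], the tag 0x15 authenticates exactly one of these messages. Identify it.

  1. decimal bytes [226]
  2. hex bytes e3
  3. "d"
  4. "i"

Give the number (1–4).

Key decimal bytes [117, 78] = 75 4e is 2 bytes ≤ B = 5; zero-pad to 5 bytes: K' = 75 4e 00 00 00.
K' ⊕ ipad = 43 78 36 36 36; K' ⊕ opad = 29 12 5c 5c 5c.
m1: inner = H(43 78 36 36 36 e2) = 3f; tag = H(29 12 5c 5c 5c 3f) = 8e
m2: inner = H(43 78 36 36 36 e3) = 40; tag = H(29 12 5c 5c 5c 40) = 8f
m3: inner = H(43 78 36 36 36 64) = c1; tag = H(29 12 5c 5c 5c c1) = 10
m4: inner = H(43 78 36 36 36 69) = c6; tag = H(29 12 5c 5c 5c c6) = 15 ← matches

4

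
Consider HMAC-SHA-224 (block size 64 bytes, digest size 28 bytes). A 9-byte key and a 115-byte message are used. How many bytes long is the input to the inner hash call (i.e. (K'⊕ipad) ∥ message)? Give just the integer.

179

Key is 9 ≤ 64 bytes, zero-padded: |K'| = 64.
Inner input = (K'⊕ipad) ∥ m → 64 + 115 = 179 bytes.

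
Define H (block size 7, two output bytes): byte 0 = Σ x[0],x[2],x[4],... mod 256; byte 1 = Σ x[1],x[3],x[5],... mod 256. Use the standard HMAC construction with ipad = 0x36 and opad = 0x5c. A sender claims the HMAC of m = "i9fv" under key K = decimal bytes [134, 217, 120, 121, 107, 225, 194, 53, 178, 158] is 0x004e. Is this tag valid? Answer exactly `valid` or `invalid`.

valid

Key decimal bytes [134, 217, 120, 121, 107, 225, 194, 53, 178, 158] = 86 d9 78 79 6b e1 c2 35 b2 9e is 10 bytes > B = 7, so hash it first: H(key) = dd 06, then zero-pad to 7 bytes: K' = dd 06 00 00 00 00 00.
K' ⊕ ipad = eb 30 36 36 36 36 36; K' ⊕ opad = 81 5a 5c 5c 5c 5c 5c.
Inner hash: even-index sum = 572 mod 256 = 60; odd-index sum = 363 mod 256 = 107 → 3c 6b.
Outer hash (recomputed tag): even-index sum = 512 mod 256 = 0; odd-index sum = 334 mod 256 = 78 → 00 4e.
Recomputed tag = 004e; claimed = 004e → match.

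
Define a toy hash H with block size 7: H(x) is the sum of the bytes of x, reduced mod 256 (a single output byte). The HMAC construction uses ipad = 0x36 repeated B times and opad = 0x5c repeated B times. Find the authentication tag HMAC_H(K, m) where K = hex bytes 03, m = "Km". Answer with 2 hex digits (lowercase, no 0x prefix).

b8

Key hex bytes 03 is 1 byte ≤ B = 7; zero-pad to 7 bytes: K' = 03 00 00 00 00 00 00.
K' ⊕ ipad = 35 36 36 36 36 36 36.  K' ⊕ opad = 5f 5c 5c 5c 5c 5c 5c.
Inner input = (K'⊕ipad) ∥ m = 35 36 36 36 36 36 36 ∥ 4b 6d.
Inner hash: sum = 53+54+54+54+54+54+54+75+109 = 561; mod 256 = 49 → 31.
Outer input = (K'⊕opad) ∥ inner = 5f 5c 5c 5c 5c 5c 5c ∥ 31.
Outer hash (tag): sum = 95+92+92+92+92+92+92+49 = 696; mod 256 = 184 → b8.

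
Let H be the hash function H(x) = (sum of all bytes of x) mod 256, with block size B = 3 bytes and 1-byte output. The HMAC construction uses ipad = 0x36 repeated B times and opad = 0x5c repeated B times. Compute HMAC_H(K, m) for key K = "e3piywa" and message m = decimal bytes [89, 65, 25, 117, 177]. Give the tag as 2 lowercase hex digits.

Key "e3piywa" = 65 33 70 69 79 77 61 is 7 bytes > B = 3, so hash it first: H(key) = c2, then zero-pad to 3 bytes: K' = c2 00 00.
K' ⊕ ipad = f4 36 36.  K' ⊕ opad = 9e 5c 5c.
Inner input = (K'⊕ipad) ∥ m = f4 36 36 ∥ 59 41 19 75 b1.
Inner hash: sum = 244+54+54+89+65+25+117+177 = 825; mod 256 = 57 → 39.
Outer input = (K'⊕opad) ∥ inner = 9e 5c 5c ∥ 39.
Outer hash (tag): sum = 158+92+92+57 = 399; mod 256 = 143 → 8f.

8f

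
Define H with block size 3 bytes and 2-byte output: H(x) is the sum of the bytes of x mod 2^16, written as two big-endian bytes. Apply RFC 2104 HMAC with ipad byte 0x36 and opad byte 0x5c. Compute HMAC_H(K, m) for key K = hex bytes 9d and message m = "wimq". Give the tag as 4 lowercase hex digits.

Key hex bytes 9d is 1 byte ≤ B = 3; zero-pad to 3 bytes: K' = 9d 00 00.
K' ⊕ ipad = ab 36 36.  K' ⊕ opad = c1 5c 5c.
Inner input = (K'⊕ipad) ∥ m = ab 36 36 ∥ 77 69 6d 71.
Inner hash: sum = 171+54+54+119+105+109+113 = 725 → 02 d5.
Outer input = (K'⊕opad) ∥ inner = c1 5c 5c ∥ 02 d5.
Outer hash (tag): sum = 193+92+92+2+213 = 592 → 02 50.

0250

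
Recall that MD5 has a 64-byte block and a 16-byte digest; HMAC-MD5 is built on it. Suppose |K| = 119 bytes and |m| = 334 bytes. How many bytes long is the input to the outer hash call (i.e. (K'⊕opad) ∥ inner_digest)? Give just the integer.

80

Key is 119 > 64 bytes, so it is hashed to 16 bytes then zero-padded to 64: |K'| = 64.
Outer input = (K'⊕opad) ∥ H(inner) → 64 + 16 = 80 bytes.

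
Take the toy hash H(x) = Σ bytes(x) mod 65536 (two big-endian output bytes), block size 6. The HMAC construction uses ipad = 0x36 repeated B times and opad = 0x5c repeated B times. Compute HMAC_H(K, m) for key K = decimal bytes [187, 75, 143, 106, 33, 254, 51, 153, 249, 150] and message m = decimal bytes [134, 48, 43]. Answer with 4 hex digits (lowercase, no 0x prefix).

Key decimal bytes [187, 75, 143, 106, 33, 254, 51, 153, 249, 150] = bb 4b 8f 6a 21 fe 33 99 f9 96 is 10 bytes > B = 6, so hash it first: H(key) = 05 79, then zero-pad to 6 bytes: K' = 05 79 00 00 00 00.
K' ⊕ ipad = 33 4f 36 36 36 36.  K' ⊕ opad = 59 25 5c 5c 5c 5c.
Inner input = (K'⊕ipad) ∥ m = 33 4f 36 36 36 36 ∥ 86 30 2b.
Inner hash: sum = 51+79+54+54+54+54+134+48+43 = 571 → 02 3b.
Outer input = (K'⊕opad) ∥ inner = 59 25 5c 5c 5c 5c ∥ 02 3b.
Outer hash (tag): sum = 89+37+92+92+92+92+2+59 = 555 → 02 2b.

022b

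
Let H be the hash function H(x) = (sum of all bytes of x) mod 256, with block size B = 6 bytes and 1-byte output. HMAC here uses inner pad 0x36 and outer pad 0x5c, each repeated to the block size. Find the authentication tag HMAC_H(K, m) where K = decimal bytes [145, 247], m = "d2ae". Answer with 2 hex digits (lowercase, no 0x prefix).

Key decimal bytes [145, 247] = 91 f7 is 2 bytes ≤ B = 6; zero-pad to 6 bytes: K' = 91 f7 00 00 00 00.
K' ⊕ ipad = a7 c1 36 36 36 36.  K' ⊕ opad = cd ab 5c 5c 5c 5c.
Inner input = (K'⊕ipad) ∥ m = a7 c1 36 36 36 36 ∥ 64 32 61 65.
Inner hash: sum = 167+193+54+54+54+54+100+50+97+101 = 924; mod 256 = 156 → 9c.
Outer input = (K'⊕opad) ∥ inner = cd ab 5c 5c 5c 5c ∥ 9c.
Outer hash (tag): sum = 205+171+92+92+92+92+156 = 900; mod 256 = 132 → 84.

84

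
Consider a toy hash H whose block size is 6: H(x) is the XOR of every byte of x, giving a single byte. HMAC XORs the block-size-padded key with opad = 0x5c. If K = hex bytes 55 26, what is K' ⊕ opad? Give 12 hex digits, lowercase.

097a5c5c5c5c

Key hex bytes 55 26 is 2 bytes ≤ B = 6; zero-pad to 6 bytes: K' = 55 26 00 00 00 00.
XOR each byte with 0x5c: 55⊕5c=09, 26⊕5c=7a, 00⊕5c=5c, 00⊕5c=5c, 00⊕5c=5c, 00⊕5c=5c.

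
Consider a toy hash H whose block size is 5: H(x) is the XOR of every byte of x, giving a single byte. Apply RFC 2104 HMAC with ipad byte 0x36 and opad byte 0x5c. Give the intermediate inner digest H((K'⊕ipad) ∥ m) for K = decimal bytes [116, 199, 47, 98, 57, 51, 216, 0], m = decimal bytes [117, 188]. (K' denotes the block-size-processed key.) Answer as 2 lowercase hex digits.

d3

Key decimal bytes [116, 199, 47, 98, 57, 51, 216, 0] = 74 c7 2f 62 39 33 d8 00 is 8 bytes > B = 5, so hash it first: H(key) = 2c, then zero-pad to 5 bytes: K' = 2c 00 00 00 00.
K' ⊕ ipad = 1a 36 36 36 36.
Inner input = 1a 36 36 36 36 ∥ 75 bc.
Inner hash: XOR 1a⊕36⊕36⊕36⊕36⊕75⊕bc = d3.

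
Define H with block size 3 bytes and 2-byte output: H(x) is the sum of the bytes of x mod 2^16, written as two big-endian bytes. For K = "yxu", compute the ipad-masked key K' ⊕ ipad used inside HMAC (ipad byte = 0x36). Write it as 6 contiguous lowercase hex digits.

4f4e43

Key "yxu" = 79 78 75 is exactly B = 3 bytes: K' = 79 78 75.
XOR each byte with 0x36: 79⊕36=4f, 78⊕36=4e, 75⊕36=43.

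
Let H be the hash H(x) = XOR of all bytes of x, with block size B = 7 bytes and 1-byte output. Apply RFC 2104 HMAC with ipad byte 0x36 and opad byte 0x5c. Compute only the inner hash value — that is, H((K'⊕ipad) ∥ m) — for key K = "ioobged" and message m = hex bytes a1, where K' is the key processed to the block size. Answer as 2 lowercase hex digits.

fa

Key "ioobged" = 69 6f 6f 62 67 65 64 is exactly B = 7 bytes: K' = 69 6f 6f 62 67 65 64.
K' ⊕ ipad = 5f 59 59 54 51 53 52.
Inner input = 5f 59 59 54 51 53 52 ∥ a1.
Inner hash: XOR 5f⊕59⊕59⊕54⊕51⊕53⊕52⊕a1 = fa.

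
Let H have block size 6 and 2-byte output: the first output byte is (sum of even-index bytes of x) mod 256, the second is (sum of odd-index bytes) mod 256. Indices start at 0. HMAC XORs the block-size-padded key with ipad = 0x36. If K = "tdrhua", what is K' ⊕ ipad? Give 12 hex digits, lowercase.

Key "tdrhua" = 74 64 72 68 75 61 is exactly B = 6 bytes: K' = 74 64 72 68 75 61.
XOR each byte with 0x36: 74⊕36=42, 64⊕36=52, 72⊕36=44, 68⊕36=5e, 75⊕36=43, 61⊕36=57.

4252445e4357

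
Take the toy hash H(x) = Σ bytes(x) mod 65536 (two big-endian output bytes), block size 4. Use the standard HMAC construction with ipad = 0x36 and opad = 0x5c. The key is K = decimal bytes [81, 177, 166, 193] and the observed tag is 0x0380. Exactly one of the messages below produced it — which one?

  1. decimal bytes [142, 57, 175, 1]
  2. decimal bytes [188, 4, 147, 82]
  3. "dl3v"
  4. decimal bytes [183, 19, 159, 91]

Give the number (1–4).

Key decimal bytes [81, 177, 166, 193] = 51 b1 a6 c1 is exactly B = 4 bytes: K' = 51 b1 a6 c1.
K' ⊕ ipad = 67 87 90 f7; K' ⊕ opad = 0d ed fa 9d.
m1: inner = H(67 87 90 f7 8e 39 af 01) = 03 ec; tag = H(0d ed fa 9d 03 ec) = 0380 ← matches
m2: inner = H(67 87 90 f7 bc 04 93 52) = 04 1a; tag = H(0d ed fa 9d 04 1a) = 02af
m3: inner = H(67 87 90 f7 64 6c 33 76) = 03 ee; tag = H(0d ed fa 9d 03 ee) = 0382
m4: inner = H(67 87 90 f7 b7 13 9f 5b) = 04 39; tag = H(0d ed fa 9d 04 39) = 02ce

1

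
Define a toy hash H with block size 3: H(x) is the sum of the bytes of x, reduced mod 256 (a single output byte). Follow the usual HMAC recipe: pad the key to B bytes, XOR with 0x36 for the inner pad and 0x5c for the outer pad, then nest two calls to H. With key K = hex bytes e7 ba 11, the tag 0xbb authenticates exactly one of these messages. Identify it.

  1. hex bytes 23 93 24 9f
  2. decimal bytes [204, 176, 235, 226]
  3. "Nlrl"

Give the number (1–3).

2

Key hex bytes e7 ba 11 is exactly B = 3 bytes: K' = e7 ba 11.
K' ⊕ ipad = d1 8c 27; K' ⊕ opad = bb e6 4d.
m1: inner = H(d1 8c 27 23 93 24 9f) = fd; tag = H(bb e6 4d fd) = eb
m2: inner = H(d1 8c 27 cc b0 eb e2) = cd; tag = H(bb e6 4d cd) = bb ← matches
m3: inner = H(d1 8c 27 4e 6c 72 6c) = 1c; tag = H(bb e6 4d 1c) = 0a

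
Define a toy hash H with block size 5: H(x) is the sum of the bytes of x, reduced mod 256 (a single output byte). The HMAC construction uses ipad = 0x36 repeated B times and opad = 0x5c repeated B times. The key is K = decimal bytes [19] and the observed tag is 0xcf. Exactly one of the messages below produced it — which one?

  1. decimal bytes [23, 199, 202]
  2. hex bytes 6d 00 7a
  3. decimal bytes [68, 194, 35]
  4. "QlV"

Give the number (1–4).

Key decimal bytes [19] = 13 is 1 byte ≤ B = 5; zero-pad to 5 bytes: K' = 13 00 00 00 00.
K' ⊕ ipad = 25 36 36 36 36; K' ⊕ opad = 4f 5c 5c 5c 5c.
m1: inner = H(25 36 36 36 36 17 c7 ca) = a5; tag = H(4f 5c 5c 5c 5c a5) = 64
m2: inner = H(25 36 36 36 36 6d 00 7a) = e4; tag = H(4f 5c 5c 5c 5c e4) = a3
m3: inner = H(25 36 36 36 36 44 c2 23) = 26; tag = H(4f 5c 5c 5c 5c 26) = e5
m4: inner = H(25 36 36 36 36 51 6c 56) = 10; tag = H(4f 5c 5c 5c 5c 10) = cf ← matches

4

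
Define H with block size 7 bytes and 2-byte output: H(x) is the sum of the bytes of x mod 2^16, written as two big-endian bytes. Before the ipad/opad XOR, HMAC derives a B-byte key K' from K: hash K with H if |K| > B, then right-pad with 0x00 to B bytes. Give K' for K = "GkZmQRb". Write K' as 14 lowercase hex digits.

476b5a6d515262

Key "GkZmQRb" = 47 6b 5a 6d 51 52 62 is exactly B = 7 bytes: K' = 47 6b 5a 6d 51 52 62.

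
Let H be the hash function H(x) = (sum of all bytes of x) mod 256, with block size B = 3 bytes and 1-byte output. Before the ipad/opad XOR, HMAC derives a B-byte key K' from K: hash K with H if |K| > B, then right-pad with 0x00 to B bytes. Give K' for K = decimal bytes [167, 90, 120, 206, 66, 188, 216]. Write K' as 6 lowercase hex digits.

|K| = 7 > B = 3, so first hash the key.
H(K): sum = 167+90+120+206+66+188+216 = 1053; mod 256 = 29 → 1d.
Zero-pad H(K) = 1d to 3 bytes: K' = 1d 00 00.

1d0000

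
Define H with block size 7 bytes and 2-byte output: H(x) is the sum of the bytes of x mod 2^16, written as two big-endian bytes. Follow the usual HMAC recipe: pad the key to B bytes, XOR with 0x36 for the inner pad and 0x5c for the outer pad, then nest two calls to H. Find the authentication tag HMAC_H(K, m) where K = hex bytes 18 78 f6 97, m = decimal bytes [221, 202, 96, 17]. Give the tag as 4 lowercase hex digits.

Key hex bytes 18 78 f6 97 is 4 bytes ≤ B = 7; zero-pad to 7 bytes: K' = 18 78 f6 97 00 00 00.
K' ⊕ ipad = 2e 4e c0 a1 36 36 36.  K' ⊕ opad = 44 24 aa cb 5c 5c 5c.
Inner input = (K'⊕ipad) ∥ m = 2e 4e c0 a1 36 36 36 ∥ dd ca 60 11.
Inner hash: sum = 46+78+192+161+54+54+54+221+202+96+17 = 1175 → 04 97.
Outer input = (K'⊕opad) ∥ inner = 44 24 aa cb 5c 5c 5c ∥ 04 97.
Outer hash (tag): sum = 68+36+170+203+92+92+92+4+151 = 908 → 03 8c.

038c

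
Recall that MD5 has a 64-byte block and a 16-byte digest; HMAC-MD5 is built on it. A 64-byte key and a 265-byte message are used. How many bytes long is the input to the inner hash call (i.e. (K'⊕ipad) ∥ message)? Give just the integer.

329

Key is 64 ≤ 64 bytes, zero-padded: |K'| = 64.
Inner input = (K'⊕ipad) ∥ m → 64 + 265 = 329 bytes.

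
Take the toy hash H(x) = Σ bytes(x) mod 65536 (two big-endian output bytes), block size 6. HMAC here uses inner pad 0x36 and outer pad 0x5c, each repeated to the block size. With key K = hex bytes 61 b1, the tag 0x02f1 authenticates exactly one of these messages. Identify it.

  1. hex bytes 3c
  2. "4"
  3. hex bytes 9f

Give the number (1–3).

3

Key hex bytes 61 b1 is 2 bytes ≤ B = 6; zero-pad to 6 bytes: K' = 61 b1 00 00 00 00.
K' ⊕ ipad = 57 87 36 36 36 36; K' ⊕ opad = 3d ed 5c 5c 5c 5c.
m1: inner = H(57 87 36 36 36 36 3c) = 01 f2; tag = H(3d ed 5c 5c 5c 5c 01 f2) = 038d
m2: inner = H(57 87 36 36 36 36 34) = 01 ea; tag = H(3d ed 5c 5c 5c 5c 01 ea) = 0385
m3: inner = H(57 87 36 36 36 36 9f) = 02 55; tag = H(3d ed 5c 5c 5c 5c 02 55) = 02f1 ← matches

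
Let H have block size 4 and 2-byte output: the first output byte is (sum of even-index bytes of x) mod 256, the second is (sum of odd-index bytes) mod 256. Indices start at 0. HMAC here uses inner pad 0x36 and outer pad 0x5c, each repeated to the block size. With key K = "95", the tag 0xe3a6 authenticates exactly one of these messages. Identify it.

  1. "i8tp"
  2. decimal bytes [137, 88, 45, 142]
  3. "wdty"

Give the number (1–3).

Key "95" = 39 35 is 2 bytes ≤ B = 4; zero-pad to 4 bytes: K' = 39 35 00 00.
K' ⊕ ipad = 0f 03 36 36; K' ⊕ opad = 65 69 5c 5c.
m1: inner = H(0f 03 36 36 69 38 74 70) = 22 e1; tag = H(65 69 5c 5c 22 e1) = e3a6 ← matches
m2: inner = H(0f 03 36 36 89 58 2d 8e) = fb 1f; tag = H(65 69 5c 5c fb 1f) = bce4
m3: inner = H(0f 03 36 36 77 64 74 79) = 30 16; tag = H(65 69 5c 5c 30 16) = f1db

1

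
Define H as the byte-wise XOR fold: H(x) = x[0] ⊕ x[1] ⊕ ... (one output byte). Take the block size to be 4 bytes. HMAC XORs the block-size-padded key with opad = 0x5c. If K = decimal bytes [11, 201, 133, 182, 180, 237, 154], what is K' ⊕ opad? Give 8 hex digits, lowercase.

6e5c5c5c

Key decimal bytes [11, 201, 133, 182, 180, 237, 154] = 0b c9 85 b6 b4 ed 9a is 7 bytes > B = 4, so hash it first: H(key) = 32, then zero-pad to 4 bytes: K' = 32 00 00 00.
XOR each byte with 0x5c: 32⊕5c=6e, 00⊕5c=5c, 00⊕5c=5c, 00⊕5c=5c.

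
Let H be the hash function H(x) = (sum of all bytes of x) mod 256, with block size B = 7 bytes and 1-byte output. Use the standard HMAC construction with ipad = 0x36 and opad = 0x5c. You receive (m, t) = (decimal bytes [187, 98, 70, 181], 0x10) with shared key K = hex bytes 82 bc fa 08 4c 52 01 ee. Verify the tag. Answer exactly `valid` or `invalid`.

valid

Key hex bytes 82 bc fa 08 4c 52 01 ee is 8 bytes > B = 7, so hash it first: H(key) = cd, then zero-pad to 7 bytes: K' = cd 00 00 00 00 00 00.
K' ⊕ ipad = fb 36 36 36 36 36 36; K' ⊕ opad = 91 5c 5c 5c 5c 5c 5c.
Inner hash: sum = 251+54+54+54+54+54+54+187+98+70+181 = 1111; mod 256 = 87 → 57.
Outer hash (recomputed tag): sum = 145+92+92+92+92+92+92+87 = 784; mod 256 = 16 → 10.
Recomputed tag = 10; claimed = 10 → match.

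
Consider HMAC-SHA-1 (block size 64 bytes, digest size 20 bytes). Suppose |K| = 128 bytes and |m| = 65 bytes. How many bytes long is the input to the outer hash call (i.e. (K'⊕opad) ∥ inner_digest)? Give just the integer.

Key is 128 > 64 bytes, so it is hashed to 20 bytes then zero-padded to 64: |K'| = 64.
Outer input = (K'⊕opad) ∥ H(inner) → 64 + 20 = 84 bytes.

84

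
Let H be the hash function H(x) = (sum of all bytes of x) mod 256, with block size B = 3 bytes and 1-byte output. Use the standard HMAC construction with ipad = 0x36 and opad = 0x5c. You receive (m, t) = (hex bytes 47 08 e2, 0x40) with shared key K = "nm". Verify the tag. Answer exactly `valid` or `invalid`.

Key "nm" = 6e 6d is 2 bytes ≤ B = 3; zero-pad to 3 bytes: K' = 6e 6d 00.
K' ⊕ ipad = 58 5b 36; K' ⊕ opad = 32 31 5c.
Inner hash: sum = 88+91+54+71+8+226 = 538; mod 256 = 26 → 1a.
Outer hash (recomputed tag): sum = 50+49+92+26 = 217 → d9.
Recomputed tag = d9; claimed = 40 → mismatch.

invalid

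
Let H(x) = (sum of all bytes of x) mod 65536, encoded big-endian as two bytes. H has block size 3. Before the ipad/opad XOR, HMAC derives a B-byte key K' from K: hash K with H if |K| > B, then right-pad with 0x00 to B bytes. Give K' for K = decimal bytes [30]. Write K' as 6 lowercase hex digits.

1e0000

Key decimal bytes [30] = 1e is 1 byte ≤ B = 3; zero-pad to 3 bytes: K' = 1e 00 00.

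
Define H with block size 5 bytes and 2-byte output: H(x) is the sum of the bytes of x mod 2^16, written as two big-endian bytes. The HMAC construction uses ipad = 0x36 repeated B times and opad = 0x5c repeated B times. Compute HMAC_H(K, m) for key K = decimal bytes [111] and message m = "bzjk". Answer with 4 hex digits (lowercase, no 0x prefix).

Key decimal bytes [111] = 6f is 1 byte ≤ B = 5; zero-pad to 5 bytes: K' = 6f 00 00 00 00.
K' ⊕ ipad = 59 36 36 36 36.  K' ⊕ opad = 33 5c 5c 5c 5c.
Inner input = (K'⊕ipad) ∥ m = 59 36 36 36 36 ∥ 62 7a 6a 6b.
Inner hash: sum = 89+54+54+54+54+98+122+106+107 = 738 → 02 e2.
Outer input = (K'⊕opad) ∥ inner = 33 5c 5c 5c 5c ∥ 02 e2.
Outer hash (tag): sum = 51+92+92+92+92+2+226 = 647 → 02 87.

0287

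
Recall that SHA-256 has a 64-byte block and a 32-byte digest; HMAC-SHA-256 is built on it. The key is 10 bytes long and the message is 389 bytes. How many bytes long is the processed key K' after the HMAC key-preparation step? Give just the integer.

64

Key is 10 ≤ 64 bytes, zero-padded: |K'| = 64.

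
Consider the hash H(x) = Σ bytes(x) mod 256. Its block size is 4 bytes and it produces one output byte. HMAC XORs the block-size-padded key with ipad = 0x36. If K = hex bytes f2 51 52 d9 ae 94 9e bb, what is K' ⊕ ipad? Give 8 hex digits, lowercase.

3f363636

Key hex bytes f2 51 52 d9 ae 94 9e bb is 8 bytes > B = 4, so hash it first: H(key) = 09, then zero-pad to 4 bytes: K' = 09 00 00 00.
XOR each byte with 0x36: 09⊕36=3f, 00⊕36=36, 00⊕36=36, 00⊕36=36.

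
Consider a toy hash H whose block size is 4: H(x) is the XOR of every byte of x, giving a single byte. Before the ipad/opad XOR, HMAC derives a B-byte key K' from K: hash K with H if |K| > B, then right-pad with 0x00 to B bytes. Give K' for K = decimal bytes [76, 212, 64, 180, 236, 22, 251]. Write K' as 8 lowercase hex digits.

6d000000

|K| = 7 > B = 4, so first hash the key.
H(K): XOR 4c⊕d4⊕40⊕b4⊕ec⊕16⊕fb = 6d.
Zero-pad H(K) = 6d to 4 bytes: K' = 6d 00 00 00.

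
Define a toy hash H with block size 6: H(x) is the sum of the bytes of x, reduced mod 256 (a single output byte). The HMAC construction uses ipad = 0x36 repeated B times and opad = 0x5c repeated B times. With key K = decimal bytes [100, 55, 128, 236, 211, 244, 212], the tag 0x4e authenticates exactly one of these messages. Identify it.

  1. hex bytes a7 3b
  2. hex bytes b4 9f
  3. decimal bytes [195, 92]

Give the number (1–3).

1

Key decimal bytes [100, 55, 128, 236, 211, 244, 212] = 64 37 80 ec d3 f4 d4 is 7 bytes > B = 6, so hash it first: H(key) = a2, then zero-pad to 6 bytes: K' = a2 00 00 00 00 00.
K' ⊕ ipad = 94 36 36 36 36 36; K' ⊕ opad = fe 5c 5c 5c 5c 5c.
m1: inner = H(94 36 36 36 36 36 a7 3b) = 84; tag = H(fe 5c 5c 5c 5c 5c 84) = 4e ← matches
m2: inner = H(94 36 36 36 36 36 b4 9f) = f5; tag = H(fe 5c 5c 5c 5c 5c f5) = bf
m3: inner = H(94 36 36 36 36 36 c3 5c) = c1; tag = H(fe 5c 5c 5c 5c 5c c1) = 8b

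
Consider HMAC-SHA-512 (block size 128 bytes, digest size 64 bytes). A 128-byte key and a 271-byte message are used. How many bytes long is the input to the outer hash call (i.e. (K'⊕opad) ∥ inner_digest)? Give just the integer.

Key is 128 ≤ 128 bytes, zero-padded: |K'| = 128.
Outer input = (K'⊕opad) ∥ H(inner) → 128 + 64 = 192 bytes.

192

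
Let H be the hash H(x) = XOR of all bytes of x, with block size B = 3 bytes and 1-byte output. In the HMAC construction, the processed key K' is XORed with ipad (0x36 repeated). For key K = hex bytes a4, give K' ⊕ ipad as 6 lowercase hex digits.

923636

Key hex bytes a4 is 1 byte ≤ B = 3; zero-pad to 3 bytes: K' = a4 00 00.
XOR each byte with 0x36: a4⊕36=92, 00⊕36=36, 00⊕36=36.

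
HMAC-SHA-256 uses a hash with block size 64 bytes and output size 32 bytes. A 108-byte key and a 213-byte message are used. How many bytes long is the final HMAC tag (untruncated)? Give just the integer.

The tag is one SHA-256 digest: 32 bytes.

32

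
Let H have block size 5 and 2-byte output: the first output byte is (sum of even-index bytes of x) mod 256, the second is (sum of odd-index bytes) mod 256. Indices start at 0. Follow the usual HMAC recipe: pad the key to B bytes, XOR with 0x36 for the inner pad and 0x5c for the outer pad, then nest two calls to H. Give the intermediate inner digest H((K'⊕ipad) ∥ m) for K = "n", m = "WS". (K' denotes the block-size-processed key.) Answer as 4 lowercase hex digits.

Key "n" = 6e is 1 byte ≤ B = 5; zero-pad to 5 bytes: K' = 6e 00 00 00 00.
K' ⊕ ipad = 58 36 36 36 36.
Inner input = 58 36 36 36 36 ∥ 57 53.
Inner hash: even-index sum = 279 mod 256 = 23; odd-index sum = 195 mod 256 = 195 → 17 c3.

17c3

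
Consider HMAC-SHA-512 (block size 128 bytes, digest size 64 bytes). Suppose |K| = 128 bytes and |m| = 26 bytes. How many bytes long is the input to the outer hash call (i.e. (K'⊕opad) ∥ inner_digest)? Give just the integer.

192

Key is 128 ≤ 128 bytes, zero-padded: |K'| = 128.
Outer input = (K'⊕opad) ∥ H(inner) → 128 + 64 = 192 bytes.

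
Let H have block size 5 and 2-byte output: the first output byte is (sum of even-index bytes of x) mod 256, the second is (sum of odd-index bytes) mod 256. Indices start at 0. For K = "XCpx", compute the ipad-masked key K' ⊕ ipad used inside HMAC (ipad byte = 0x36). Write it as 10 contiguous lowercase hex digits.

Key "XCpx" = 58 43 70 78 is 4 bytes ≤ B = 5; zero-pad to 5 bytes: K' = 58 43 70 78 00.
XOR each byte with 0x36: 58⊕36=6e, 43⊕36=75, 70⊕36=46, 78⊕36=4e, 00⊕36=36.

6e75464e36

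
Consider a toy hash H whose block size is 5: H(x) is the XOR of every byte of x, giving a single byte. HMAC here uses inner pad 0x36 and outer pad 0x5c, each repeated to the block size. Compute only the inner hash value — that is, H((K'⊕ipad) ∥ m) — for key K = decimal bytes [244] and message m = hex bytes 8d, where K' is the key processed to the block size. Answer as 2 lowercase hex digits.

Key decimal bytes [244] = f4 is 1 byte ≤ B = 5; zero-pad to 5 bytes: K' = f4 00 00 00 00.
K' ⊕ ipad = c2 36 36 36 36.
Inner input = c2 36 36 36 36 ∥ 8d.
Inner hash: XOR c2⊕36⊕36⊕36⊕36⊕8d = 4f.

4f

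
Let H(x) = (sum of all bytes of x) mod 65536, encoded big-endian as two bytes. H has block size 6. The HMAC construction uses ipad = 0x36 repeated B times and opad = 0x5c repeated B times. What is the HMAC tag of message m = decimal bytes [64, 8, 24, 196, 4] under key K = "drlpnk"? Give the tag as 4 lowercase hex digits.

0141

Key "drlpnk" = 64 72 6c 70 6e 6b is exactly B = 6 bytes: K' = 64 72 6c 70 6e 6b.
K' ⊕ ipad = 52 44 5a 46 58 5d.  K' ⊕ opad = 38 2e 30 2c 32 37.
Inner input = (K'⊕ipad) ∥ m = 52 44 5a 46 58 5d ∥ 40 08 18 c4 04.
Inner hash: sum = 82+68+90+70+88+93+64+8+24+196+4 = 787 → 03 13.
Outer input = (K'⊕opad) ∥ inner = 38 2e 30 2c 32 37 ∥ 03 13.
Outer hash (tag): sum = 56+46+48+44+50+55+3+19 = 321 → 01 41.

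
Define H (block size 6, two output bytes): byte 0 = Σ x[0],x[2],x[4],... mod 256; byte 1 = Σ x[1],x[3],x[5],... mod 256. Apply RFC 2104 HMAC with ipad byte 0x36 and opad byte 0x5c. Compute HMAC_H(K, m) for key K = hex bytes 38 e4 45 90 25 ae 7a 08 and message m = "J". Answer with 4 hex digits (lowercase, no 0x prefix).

Key hex bytes 38 e4 45 90 25 ae 7a 08 is 8 bytes > B = 6, so hash it first: H(key) = 1c 2a, then zero-pad to 6 bytes: K' = 1c 2a 00 00 00 00.
K' ⊕ ipad = 2a 1c 36 36 36 36.  K' ⊕ opad = 40 76 5c 5c 5c 5c.
Inner input = (K'⊕ipad) ∥ m = 2a 1c 36 36 36 36 ∥ 4a.
Inner hash: even-index sum = 224 mod 256 = 224; odd-index sum = 136 mod 256 = 136 → e0 88.
Outer input = (K'⊕opad) ∥ inner = 40 76 5c 5c 5c 5c ∥ e0 88.
Outer hash (tag): even-index sum = 472 mod 256 = 216; odd-index sum = 438 mod 256 = 182 → d8 b6.

d8b6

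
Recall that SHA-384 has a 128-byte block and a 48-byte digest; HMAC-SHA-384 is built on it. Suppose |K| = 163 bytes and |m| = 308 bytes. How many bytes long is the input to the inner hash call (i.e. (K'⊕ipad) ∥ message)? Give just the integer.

Key is 163 > 128 bytes, so it is hashed to 48 bytes then zero-padded to 128: |K'| = 128.
Inner input = (K'⊕ipad) ∥ m → 128 + 308 = 436 bytes.

436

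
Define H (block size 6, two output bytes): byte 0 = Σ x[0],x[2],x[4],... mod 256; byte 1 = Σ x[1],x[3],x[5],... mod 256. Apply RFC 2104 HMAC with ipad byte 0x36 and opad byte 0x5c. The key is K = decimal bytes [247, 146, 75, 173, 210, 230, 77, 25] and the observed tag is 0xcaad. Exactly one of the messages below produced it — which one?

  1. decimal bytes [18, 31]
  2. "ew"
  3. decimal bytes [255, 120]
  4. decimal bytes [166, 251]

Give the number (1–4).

1

Key decimal bytes [247, 146, 75, 173, 210, 230, 77, 25] = f7 92 4b ad d2 e6 4d 19 is 8 bytes > B = 6, so hash it first: H(key) = 61 3e, then zero-pad to 6 bytes: K' = 61 3e 00 00 00 00.
K' ⊕ ipad = 57 08 36 36 36 36; K' ⊕ opad = 3d 62 5c 5c 5c 5c.
m1: inner = H(57 08 36 36 36 36 12 1f) = d5 93; tag = H(3d 62 5c 5c 5c 5c d5 93) = caad ← matches
m2: inner = H(57 08 36 36 36 36 65 77) = 28 eb; tag = H(3d 62 5c 5c 5c 5c 28 eb) = 1d05
m3: inner = H(57 08 36 36 36 36 ff 78) = c2 ec; tag = H(3d 62 5c 5c 5c 5c c2 ec) = b706
m4: inner = H(57 08 36 36 36 36 a6 fb) = 69 6f; tag = H(3d 62 5c 5c 5c 5c 69 6f) = 5e89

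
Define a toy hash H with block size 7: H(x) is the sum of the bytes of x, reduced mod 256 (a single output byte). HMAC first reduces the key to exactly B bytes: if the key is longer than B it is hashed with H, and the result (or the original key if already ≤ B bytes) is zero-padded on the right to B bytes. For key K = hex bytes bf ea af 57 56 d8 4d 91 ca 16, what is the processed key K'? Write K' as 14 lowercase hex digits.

9b000000000000

|K| = 10 > B = 7, so first hash the key.
H(K): sum = 191+234+175+87+86+216+77+145+202+22 = 1435; mod 256 = 155 → 9b.
Zero-pad H(K) = 9b to 7 bytes: K' = 9b 00 00 00 00 00 00.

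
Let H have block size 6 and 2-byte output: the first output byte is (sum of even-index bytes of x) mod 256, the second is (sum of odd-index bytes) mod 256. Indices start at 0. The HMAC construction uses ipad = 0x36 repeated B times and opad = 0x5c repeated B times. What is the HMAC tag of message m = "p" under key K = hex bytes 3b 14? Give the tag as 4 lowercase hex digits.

Key hex bytes 3b 14 is 2 bytes ≤ B = 6; zero-pad to 6 bytes: K' = 3b 14 00 00 00 00.
K' ⊕ ipad = 0d 22 36 36 36 36.  K' ⊕ opad = 67 48 5c 5c 5c 5c.
Inner input = (K'⊕ipad) ∥ m = 0d 22 36 36 36 36 ∥ 70.
Inner hash: even-index sum = 233 mod 256 = 233; odd-index sum = 142 mod 256 = 142 → e9 8e.
Outer input = (K'⊕opad) ∥ inner = 67 48 5c 5c 5c 5c ∥ e9 8e.
Outer hash (tag): even-index sum = 520 mod 256 = 8; odd-index sum = 398 mod 256 = 142 → 08 8e.

088e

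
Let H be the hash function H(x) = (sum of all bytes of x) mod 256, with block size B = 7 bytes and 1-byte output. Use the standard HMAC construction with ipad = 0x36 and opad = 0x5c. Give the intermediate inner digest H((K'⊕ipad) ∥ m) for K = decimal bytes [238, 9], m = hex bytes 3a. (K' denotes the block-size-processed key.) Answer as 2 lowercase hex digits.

Key decimal bytes [238, 9] = ee 09 is 2 bytes ≤ B = 7; zero-pad to 7 bytes: K' = ee 09 00 00 00 00 00.
K' ⊕ ipad = d8 3f 36 36 36 36 36.
Inner input = d8 3f 36 36 36 36 36 ∥ 3a.
Inner hash: sum = 216+63+54+54+54+54+54+58 = 607; mod 256 = 95 → 5f.

5f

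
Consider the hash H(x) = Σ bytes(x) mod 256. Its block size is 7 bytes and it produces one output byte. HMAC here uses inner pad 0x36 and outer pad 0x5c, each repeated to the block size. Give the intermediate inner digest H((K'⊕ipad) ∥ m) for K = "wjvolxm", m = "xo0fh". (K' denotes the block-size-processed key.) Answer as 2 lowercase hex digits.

1e

Key "wjvolxm" = 77 6a 76 6f 6c 78 6d is exactly B = 7 bytes: K' = 77 6a 76 6f 6c 78 6d.
K' ⊕ ipad = 41 5c 40 59 5a 4e 5b.
Inner input = 41 5c 40 59 5a 4e 5b ∥ 78 6f 30 66 68.
Inner hash: sum = 65+92+64+89+90+78+91+120+111+48+102+104 = 1054; mod 256 = 30 → 1e.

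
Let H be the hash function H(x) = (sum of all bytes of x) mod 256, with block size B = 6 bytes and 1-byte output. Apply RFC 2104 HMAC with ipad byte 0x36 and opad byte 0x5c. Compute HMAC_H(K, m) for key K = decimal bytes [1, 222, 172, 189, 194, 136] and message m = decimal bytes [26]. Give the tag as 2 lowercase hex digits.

32

Key decimal bytes [1, 222, 172, 189, 194, 136] = 01 de ac bd c2 88 is exactly B = 6 bytes: K' = 01 de ac bd c2 88.
K' ⊕ ipad = 37 e8 9a 8b f4 be.  K' ⊕ opad = 5d 82 f0 e1 9e d4.
Inner input = (K'⊕ipad) ∥ m = 37 e8 9a 8b f4 be ∥ 1a.
Inner hash: sum = 55+232+154+139+244+190+26 = 1040; mod 256 = 16 → 10.
Outer input = (K'⊕opad) ∥ inner = 5d 82 f0 e1 9e d4 ∥ 10.
Outer hash (tag): sum = 93+130+240+225+158+212+16 = 1074; mod 256 = 50 → 32.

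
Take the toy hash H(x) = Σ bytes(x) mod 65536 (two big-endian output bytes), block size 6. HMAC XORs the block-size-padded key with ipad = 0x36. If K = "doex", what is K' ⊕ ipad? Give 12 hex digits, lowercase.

Key "doex" = 64 6f 65 78 is 4 bytes ≤ B = 6; zero-pad to 6 bytes: K' = 64 6f 65 78 00 00.
XOR each byte with 0x36: 64⊕36=52, 6f⊕36=59, 65⊕36=53, 78⊕36=4e, 00⊕36=36, 00⊕36=36.

5259534e3636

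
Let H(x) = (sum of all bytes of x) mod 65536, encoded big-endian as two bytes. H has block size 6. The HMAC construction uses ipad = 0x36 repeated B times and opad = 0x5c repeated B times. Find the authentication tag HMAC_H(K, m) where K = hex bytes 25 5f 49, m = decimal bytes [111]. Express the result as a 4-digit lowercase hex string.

Key hex bytes 25 5f 49 is 3 bytes ≤ B = 6; zero-pad to 6 bytes: K' = 25 5f 49 00 00 00.
K' ⊕ ipad = 13 69 7f 36 36 36.  K' ⊕ opad = 79 03 15 5c 5c 5c.
Inner input = (K'⊕ipad) ∥ m = 13 69 7f 36 36 36 ∥ 6f.
Inner hash: sum = 19+105+127+54+54+54+111 = 524 → 02 0c.
Outer input = (K'⊕opad) ∥ inner = 79 03 15 5c 5c 5c ∥ 02 0c.
Outer hash (tag): sum = 121+3+21+92+92+92+2+12 = 435 → 01 b3.

01b3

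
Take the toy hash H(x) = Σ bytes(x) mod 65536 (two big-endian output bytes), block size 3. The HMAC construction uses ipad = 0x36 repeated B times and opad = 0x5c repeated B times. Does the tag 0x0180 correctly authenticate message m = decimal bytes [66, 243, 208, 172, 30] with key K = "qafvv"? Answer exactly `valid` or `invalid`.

Key "qafvv" = 71 61 66 76 76 is 5 bytes > B = 3, so hash it first: H(key) = 02 24, then zero-pad to 3 bytes: K' = 02 24 00.
K' ⊕ ipad = 34 12 36; K' ⊕ opad = 5e 78 5c.
Inner hash: sum = 52+18+54+66+243+208+172+30 = 843 → 03 4b.
Outer hash (recomputed tag): sum = 94+120+92+3+75 = 384 → 01 80.
Recomputed tag = 0180; claimed = 0180 → match.

valid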